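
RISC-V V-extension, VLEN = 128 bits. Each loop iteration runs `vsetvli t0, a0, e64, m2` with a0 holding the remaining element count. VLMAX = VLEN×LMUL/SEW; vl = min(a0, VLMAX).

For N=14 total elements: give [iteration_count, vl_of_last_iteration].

VLMAX = VLEN×LMUL/SEW = 128×2/64 = 4
iterations = ceil(14/4) = 4; final-pass vl = 2

[iterations, last_vl] = [4, 2]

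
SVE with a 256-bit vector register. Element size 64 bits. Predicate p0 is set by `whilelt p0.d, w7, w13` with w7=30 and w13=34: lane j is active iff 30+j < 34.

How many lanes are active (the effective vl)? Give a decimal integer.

256-bit reg / 64-bit elem → 4 lanes
active while 30+j < 34, i.e. j ∈ [0,4) capped at 4 ⇒ 4

vl = 4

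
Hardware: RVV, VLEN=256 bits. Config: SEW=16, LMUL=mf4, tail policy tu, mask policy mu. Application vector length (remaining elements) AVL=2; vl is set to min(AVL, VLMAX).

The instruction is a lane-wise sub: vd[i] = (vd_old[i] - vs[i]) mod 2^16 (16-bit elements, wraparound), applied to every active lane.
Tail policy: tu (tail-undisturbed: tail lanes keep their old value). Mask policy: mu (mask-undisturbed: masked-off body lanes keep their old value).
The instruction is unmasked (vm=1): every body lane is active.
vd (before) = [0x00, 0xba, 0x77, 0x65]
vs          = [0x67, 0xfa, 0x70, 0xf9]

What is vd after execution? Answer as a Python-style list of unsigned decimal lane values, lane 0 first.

vd = [65433, 65472, 119, 101]

lanes per group: 256·1/4/16 = 4
AVL=2 ≤ VLMAX=4, so vl = 2
vd[0] sub(0x00,0x67) -> 0xff99
vd[1] sub(0xba,0xfa) -> 0xffc0
vd[2] tail/keep -> 0x77
vd[3] tail/keep -> 0x65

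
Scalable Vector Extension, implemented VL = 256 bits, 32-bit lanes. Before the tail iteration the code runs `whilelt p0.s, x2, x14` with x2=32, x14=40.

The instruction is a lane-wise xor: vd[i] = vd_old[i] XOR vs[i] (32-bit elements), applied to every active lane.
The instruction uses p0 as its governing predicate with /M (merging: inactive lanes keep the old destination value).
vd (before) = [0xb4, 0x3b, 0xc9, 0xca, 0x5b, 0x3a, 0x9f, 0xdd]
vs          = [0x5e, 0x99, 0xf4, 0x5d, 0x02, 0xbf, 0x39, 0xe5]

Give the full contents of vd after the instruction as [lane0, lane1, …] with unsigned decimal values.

vd = [234, 162, 61, 151, 89, 133, 166, 56]

256-bit reg / 32-bit elem → 8 lanes
active while 32+j < 40, i.e. j ∈ [0,8) capped at 8 ⇒ 8
[0] xor(0xb4,0x5e) = 0xea
[1] xor(0x3b,0x99) = 0xa2
[2] xor(0xc9,0xf4) = 0x3d
[3] xor(0xca,0x5d) = 0x97
[4] xor(0x5b,0x02) = 0x59
[5] xor(0x3a,0xbf) = 0x85
[6] xor(0x9f,0x39) = 0xa6
[7] xor(0xdd,0xe5) = 0x38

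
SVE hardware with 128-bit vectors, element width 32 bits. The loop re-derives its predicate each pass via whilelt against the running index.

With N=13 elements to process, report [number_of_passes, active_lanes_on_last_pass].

[iterations, last_vl] = [4, 1]

128-bit reg / 32-bit elem → 4 lanes
13 elements at 4/iter → 4 passes, remainder 1 on the last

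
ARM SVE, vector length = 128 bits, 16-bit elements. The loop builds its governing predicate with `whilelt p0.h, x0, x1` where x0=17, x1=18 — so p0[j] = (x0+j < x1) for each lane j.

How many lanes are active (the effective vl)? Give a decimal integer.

vl = 1

lane count: 128 div 16 = 8
p0[j] = (17+j < 18); true for j=0..0 → 1 lanes set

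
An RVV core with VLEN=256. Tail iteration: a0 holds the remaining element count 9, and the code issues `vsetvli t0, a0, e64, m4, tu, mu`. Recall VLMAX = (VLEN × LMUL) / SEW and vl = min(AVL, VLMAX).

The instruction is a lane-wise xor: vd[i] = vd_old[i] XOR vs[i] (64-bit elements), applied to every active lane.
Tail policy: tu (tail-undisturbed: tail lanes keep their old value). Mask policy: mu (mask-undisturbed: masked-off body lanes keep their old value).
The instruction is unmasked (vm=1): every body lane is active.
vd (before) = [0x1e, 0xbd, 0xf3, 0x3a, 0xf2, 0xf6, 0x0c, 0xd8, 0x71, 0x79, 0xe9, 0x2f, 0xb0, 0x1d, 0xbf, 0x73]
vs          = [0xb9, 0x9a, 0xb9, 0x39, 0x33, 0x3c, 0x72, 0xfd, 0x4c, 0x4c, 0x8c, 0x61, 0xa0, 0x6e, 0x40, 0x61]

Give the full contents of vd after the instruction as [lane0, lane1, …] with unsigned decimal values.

VLMAX = (256 × 4) / 64 = 16 lanes
vl = min(AVL, VLMAX) = min(9, 16) = 9
  i=0: xor(0x1e,0xb9) → 167
  i=1: xor(0xbd,0x9a) → 39
  i=2: xor(0xf3,0xb9) → 74
  i=3: xor(0x3a,0x39) → 3
  i=4: xor(0xf2,0x33) → 193
  i=5: xor(0xf6,0x3c) → 202
  i=6: xor(0x0c,0x72) → 126
  i=7: xor(0xd8,0xfd) → 37
  i=8: xor(0x71,0x4c) → 61
  i=9: tail/keep → 121
  i=10: tail/keep → 233
  i=11: tail/keep → 47
  i=12: tail/keep → 176
  i=13: tail/keep → 29
  i=14: tail/keep → 191
  i=15: tail/keep → 115

vd = [167, 39, 74, 3, 193, 202, 126, 37, 61, 121, 233, 47, 176, 29, 191, 115]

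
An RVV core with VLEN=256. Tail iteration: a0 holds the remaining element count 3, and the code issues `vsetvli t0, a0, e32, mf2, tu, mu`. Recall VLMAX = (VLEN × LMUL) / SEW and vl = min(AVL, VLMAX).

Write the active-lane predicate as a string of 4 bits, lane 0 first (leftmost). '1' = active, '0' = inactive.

VLMAX = (256 × 1/2) / 32 = 4 lanes
vl ← min(3, 4) = 3
bits (lane 0 leftmost): 1110

predicate = 1110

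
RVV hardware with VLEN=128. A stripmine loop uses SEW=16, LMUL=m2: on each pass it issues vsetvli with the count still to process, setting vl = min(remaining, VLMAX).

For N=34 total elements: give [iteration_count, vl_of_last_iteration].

VLMAX = (128 × 2) / 16 = 16 lanes
34 elements at 16/iter → 3 passes, remainder 2 on the last

[iterations, last_vl] = [3, 2]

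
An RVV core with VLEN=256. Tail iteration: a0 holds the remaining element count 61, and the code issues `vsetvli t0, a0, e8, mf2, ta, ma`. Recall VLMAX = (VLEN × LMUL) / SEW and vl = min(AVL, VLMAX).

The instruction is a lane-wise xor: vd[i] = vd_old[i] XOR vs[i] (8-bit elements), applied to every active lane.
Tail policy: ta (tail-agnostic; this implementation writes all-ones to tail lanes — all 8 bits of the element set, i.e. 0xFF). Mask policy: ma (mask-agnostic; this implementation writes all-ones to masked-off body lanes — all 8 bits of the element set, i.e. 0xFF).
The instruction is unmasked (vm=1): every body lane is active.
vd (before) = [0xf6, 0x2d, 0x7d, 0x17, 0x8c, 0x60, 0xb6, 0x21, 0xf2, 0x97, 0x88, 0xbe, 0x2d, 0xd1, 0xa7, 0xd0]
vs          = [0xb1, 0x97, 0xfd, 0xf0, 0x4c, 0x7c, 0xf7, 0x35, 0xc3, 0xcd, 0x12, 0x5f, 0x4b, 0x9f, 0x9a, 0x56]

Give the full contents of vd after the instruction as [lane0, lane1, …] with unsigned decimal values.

vd = [71, 186, 128, 231, 192, 28, 65, 20, 49, 90, 154, 225, 102, 78, 61, 134]

lanes per group: 256·1/2/8 = 16
vl = min(AVL, VLMAX) = min(61, 16) = 16
[0] xor(0xf6,0xb1) = 0x47
[1] xor(0x2d,0x97) = 0xba
[2] xor(0x7d,0xfd) = 0x80
[3] xor(0x17,0xf0) = 0xe7
[4] xor(0x8c,0x4c) = 0xc0
[5] xor(0x60,0x7c) = 0x1c
[6] xor(0xb6,0xf7) = 0x41
[7] xor(0x21,0x35) = 0x14
[8] xor(0xf2,0xc3) = 0x31
[9] xor(0x97,0xcd) = 0x5a
[10] xor(0x88,0x12) = 0x9a
[11] xor(0xbe,0x5f) = 0xe1
[12] xor(0x2d,0x4b) = 0x66
[13] xor(0xd1,0x9f) = 0x4e
[14] xor(0xa7,0x9a) = 0x3d
[15] xor(0xd0,0x56) = 0x86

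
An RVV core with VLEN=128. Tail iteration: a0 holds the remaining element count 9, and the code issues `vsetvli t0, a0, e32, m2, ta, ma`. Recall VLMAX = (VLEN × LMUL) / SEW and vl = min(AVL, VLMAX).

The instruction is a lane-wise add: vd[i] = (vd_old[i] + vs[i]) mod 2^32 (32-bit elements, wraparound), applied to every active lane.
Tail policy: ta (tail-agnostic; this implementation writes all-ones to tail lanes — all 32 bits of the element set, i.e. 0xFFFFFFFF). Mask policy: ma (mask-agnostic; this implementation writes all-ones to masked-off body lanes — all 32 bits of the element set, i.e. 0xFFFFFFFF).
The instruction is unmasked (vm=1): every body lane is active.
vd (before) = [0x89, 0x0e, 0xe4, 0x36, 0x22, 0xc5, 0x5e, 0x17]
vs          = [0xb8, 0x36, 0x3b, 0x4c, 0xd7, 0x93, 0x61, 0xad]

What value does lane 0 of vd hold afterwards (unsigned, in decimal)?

VLMAX = (128 × 2) / 32 = 8 lanes
AVL=9 > VLMAX=8, so vl = 8
lane  0: add(0x89,0xb8) ⇒ 0x141
lane  1: add(0x0e,0x36) ⇒ 0x44
lane  2: add(0xe4,0x3b) ⇒ 0x11f
lane  3: add(0x36,0x4c) ⇒ 0x82
lane  4: add(0x22,0xd7) ⇒ 0xf9
lane  5: add(0xc5,0x93) ⇒ 0x158
lane  6: add(0x5e,0x61) ⇒ 0xbf
lane  7: add(0x17,0xad) ⇒ 0xc4

vd[0] = 321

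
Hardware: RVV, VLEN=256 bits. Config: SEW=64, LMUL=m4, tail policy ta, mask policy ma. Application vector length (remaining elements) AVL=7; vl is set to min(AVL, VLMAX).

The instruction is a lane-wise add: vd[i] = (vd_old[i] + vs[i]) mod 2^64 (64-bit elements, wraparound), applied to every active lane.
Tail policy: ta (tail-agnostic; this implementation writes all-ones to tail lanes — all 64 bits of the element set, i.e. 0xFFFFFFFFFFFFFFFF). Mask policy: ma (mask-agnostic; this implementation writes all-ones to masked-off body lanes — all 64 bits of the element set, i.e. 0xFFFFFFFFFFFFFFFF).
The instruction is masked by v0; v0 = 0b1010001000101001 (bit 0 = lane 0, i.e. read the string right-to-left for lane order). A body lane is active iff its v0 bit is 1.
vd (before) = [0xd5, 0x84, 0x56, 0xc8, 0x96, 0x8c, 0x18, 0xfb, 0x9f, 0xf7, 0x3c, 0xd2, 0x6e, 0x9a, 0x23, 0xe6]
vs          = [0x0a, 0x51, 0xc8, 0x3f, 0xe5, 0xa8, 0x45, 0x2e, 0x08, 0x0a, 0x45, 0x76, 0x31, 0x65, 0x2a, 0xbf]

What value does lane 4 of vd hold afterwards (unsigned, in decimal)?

vd[4] = 18446744073709551615

VLMAX = (256 × 4) / 64 = 16 lanes
vl ← min(7, 16) = 7
[0] add(0xd5,0x0a) = 0xdf
[1] mask-off/ones = 0xffffffffffffffff
[2] mask-off/ones = 0xffffffffffffffff
[3] add(0xc8,0x3f) = 0x107
[4] mask-off/ones = 0xffffffffffffffff
[5] add(0x8c,0xa8) = 0x134
[6] mask-off/ones = 0xffffffffffffffff
[7] tail/ones = 0xffffffffffffffff
[8] tail/ones = 0xffffffffffffffff
[9] tail/ones = 0xffffffffffffffff
[10] tail/ones = 0xffffffffffffffff
[11] tail/ones = 0xffffffffffffffff
[12] tail/ones = 0xffffffffffffffff
[13] tail/ones = 0xffffffffffffffff
[14] tail/ones = 0xffffffffffffffff
[15] tail/ones = 0xffffffffffffffff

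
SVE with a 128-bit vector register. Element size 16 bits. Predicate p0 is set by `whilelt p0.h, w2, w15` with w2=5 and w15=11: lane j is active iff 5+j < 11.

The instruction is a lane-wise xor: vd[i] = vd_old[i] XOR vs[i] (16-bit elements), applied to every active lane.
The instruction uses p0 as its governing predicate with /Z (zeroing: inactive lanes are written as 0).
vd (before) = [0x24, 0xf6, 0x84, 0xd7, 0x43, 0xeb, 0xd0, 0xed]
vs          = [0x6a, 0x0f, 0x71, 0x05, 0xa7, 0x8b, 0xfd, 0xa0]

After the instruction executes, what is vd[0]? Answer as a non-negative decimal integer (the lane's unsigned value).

vd[0] = 78

128-bit reg / 16-bit elem → 8 lanes
p0[j] = (5+j < 11); true for j=0..5 → 6 lanes set
lane  0: xor(0x24,0x6a) ⇒ 0x4e
lane  1: xor(0xf6,0x0f) ⇒ 0xf9
lane  2: xor(0x84,0x71) ⇒ 0xf5
lane  3: xor(0xd7,0x05) ⇒ 0xd2
lane  4: xor(0x43,0xa7) ⇒ 0xe4
lane  5: xor(0xeb,0x8b) ⇒ 0x60
lane  6: tail/zero ⇒ 0x00
lane  7: tail/zero ⇒ 0x00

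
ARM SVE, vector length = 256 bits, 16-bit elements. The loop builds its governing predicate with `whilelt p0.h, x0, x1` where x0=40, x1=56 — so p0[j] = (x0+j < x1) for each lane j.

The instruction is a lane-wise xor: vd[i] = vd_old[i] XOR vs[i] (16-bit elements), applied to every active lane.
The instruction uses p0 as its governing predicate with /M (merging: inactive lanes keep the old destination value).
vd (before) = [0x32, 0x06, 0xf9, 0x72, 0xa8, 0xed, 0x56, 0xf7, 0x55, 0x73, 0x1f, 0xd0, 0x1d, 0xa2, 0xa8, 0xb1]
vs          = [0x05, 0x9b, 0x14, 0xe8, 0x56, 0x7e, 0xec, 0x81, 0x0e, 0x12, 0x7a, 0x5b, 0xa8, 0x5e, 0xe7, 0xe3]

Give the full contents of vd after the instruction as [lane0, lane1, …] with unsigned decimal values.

vd = [55, 157, 237, 154, 254, 147, 186, 118, 91, 97, 101, 139, 181, 252, 79, 82]

256-bit reg / 16-bit elem → 16 lanes
active while 40+j < 56, i.e. j ∈ [0,16) capped at 16 ⇒ 16
vd[0] xor(0x32,0x05) -> 0x37
vd[1] xor(0x06,0x9b) -> 0x9d
vd[2] xor(0xf9,0x14) -> 0xed
vd[3] xor(0x72,0xe8) -> 0x9a
vd[4] xor(0xa8,0x56) -> 0xfe
vd[5] xor(0xed,0x7e) -> 0x93
vd[6] xor(0x56,0xec) -> 0xba
vd[7] xor(0xf7,0x81) -> 0x76
vd[8] xor(0x55,0x0e) -> 0x5b
vd[9] xor(0x73,0x12) -> 0x61
vd[10] xor(0x1f,0x7a) -> 0x65
vd[11] xor(0xd0,0x5b) -> 0x8b
vd[12] xor(0x1d,0xa8) -> 0xb5
vd[13] xor(0xa2,0x5e) -> 0xfc
vd[14] xor(0xa8,0xe7) -> 0x4f
vd[15] xor(0xb1,0xe3) -> 0x52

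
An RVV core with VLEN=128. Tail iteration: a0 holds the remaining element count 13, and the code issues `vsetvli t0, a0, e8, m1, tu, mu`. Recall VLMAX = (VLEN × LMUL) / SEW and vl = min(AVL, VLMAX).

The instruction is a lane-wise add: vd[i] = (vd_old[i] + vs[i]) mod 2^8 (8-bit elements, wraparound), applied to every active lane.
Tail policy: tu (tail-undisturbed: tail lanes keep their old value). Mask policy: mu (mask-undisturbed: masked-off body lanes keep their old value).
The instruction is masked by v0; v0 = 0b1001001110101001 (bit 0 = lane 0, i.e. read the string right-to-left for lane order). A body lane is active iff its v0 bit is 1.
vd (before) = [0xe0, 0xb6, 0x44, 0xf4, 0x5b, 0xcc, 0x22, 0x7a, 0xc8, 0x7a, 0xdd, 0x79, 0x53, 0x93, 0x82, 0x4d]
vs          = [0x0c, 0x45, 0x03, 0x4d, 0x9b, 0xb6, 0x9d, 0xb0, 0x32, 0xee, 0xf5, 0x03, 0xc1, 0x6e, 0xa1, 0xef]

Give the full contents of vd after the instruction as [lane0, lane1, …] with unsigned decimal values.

vd = [236, 182, 68, 65, 91, 130, 34, 42, 250, 104, 221, 121, 20, 147, 130, 77]

VLMAX = (128 × 1) / 8 = 16 lanes
AVL=13 ≤ VLMAX=16, so vl = 13
  i=0: add(0xe0,0x0c) → 236
  i=1: mask-off/keep → 182
  i=2: mask-off/keep → 68
  i=3: add(0xf4,0x4d) → 65
  i=4: mask-off/keep → 91
  i=5: add(0xcc,0xb6) → 130
  i=6: mask-off/keep → 34
  i=7: add(0x7a,0xb0) → 42
  i=8: add(0xc8,0x32) → 250
  i=9: add(0x7a,0xee) → 104
  i=10: mask-off/keep → 221
  i=11: mask-off/keep → 121
  i=12: add(0x53,0xc1) → 20
  i=13: tail/keep → 147
  i=14: tail/keep → 130
  i=15: tail/keep → 77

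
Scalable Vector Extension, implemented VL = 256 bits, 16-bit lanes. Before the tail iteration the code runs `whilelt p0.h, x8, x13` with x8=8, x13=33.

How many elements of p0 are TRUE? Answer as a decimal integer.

lane count: 256 div 16 = 16
p0[j] = (8+j < 33); true for j=0..15 → 16 lanes set

vl = 16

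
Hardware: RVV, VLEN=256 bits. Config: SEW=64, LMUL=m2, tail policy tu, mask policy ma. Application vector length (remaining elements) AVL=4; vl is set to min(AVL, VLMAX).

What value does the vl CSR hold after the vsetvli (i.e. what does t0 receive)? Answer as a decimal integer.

lanes per group: 256·2/64 = 8
AVL=4 ≤ VLMAX=8, so vl = 4

vl = 4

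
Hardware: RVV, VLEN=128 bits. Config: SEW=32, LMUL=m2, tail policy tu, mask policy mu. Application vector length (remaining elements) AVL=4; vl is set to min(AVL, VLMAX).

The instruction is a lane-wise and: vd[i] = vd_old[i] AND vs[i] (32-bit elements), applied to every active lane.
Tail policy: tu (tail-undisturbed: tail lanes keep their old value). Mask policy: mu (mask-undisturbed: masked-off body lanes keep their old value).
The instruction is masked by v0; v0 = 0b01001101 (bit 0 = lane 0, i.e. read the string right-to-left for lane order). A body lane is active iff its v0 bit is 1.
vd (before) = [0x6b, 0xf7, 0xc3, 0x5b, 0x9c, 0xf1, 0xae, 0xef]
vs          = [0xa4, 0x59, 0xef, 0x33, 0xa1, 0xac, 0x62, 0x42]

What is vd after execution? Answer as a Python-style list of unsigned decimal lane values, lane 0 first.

VLMAX = (128 × 2) / 32 = 8 lanes
AVL=4 ≤ VLMAX=8, so vl = 4
lane  0: and(0x6b,0xa4) ⇒ 0x20
lane  1: mask-off/keep ⇒ 0xf7
lane  2: and(0xc3,0xef) ⇒ 0xc3
lane  3: and(0x5b,0x33) ⇒ 0x13
lane  4: tail/keep ⇒ 0x9c
lane  5: tail/keep ⇒ 0xf1
lane  6: tail/keep ⇒ 0xae
lane  7: tail/keep ⇒ 0xef

vd = [32, 247, 195, 19, 156, 241, 174, 239]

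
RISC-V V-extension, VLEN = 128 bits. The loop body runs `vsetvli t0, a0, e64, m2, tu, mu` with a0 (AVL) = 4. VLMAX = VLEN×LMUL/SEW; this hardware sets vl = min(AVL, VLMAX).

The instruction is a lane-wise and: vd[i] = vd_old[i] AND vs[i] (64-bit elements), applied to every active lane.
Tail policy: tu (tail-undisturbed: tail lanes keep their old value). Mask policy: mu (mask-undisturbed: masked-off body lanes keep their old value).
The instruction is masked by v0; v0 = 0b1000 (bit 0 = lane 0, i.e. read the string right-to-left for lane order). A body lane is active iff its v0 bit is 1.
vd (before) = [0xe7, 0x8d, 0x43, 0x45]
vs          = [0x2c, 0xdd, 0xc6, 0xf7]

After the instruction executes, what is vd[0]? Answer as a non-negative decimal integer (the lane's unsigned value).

vd[0] = 231

VLMAX = (128 × 2) / 64 = 4 lanes
vl = min(AVL, VLMAX) = min(4, 4) = 4
[0] mask-off/keep = 0xe7
[1] mask-off/keep = 0x8d
[2] mask-off/keep = 0x43
[3] and(0x45,0xf7) = 0x45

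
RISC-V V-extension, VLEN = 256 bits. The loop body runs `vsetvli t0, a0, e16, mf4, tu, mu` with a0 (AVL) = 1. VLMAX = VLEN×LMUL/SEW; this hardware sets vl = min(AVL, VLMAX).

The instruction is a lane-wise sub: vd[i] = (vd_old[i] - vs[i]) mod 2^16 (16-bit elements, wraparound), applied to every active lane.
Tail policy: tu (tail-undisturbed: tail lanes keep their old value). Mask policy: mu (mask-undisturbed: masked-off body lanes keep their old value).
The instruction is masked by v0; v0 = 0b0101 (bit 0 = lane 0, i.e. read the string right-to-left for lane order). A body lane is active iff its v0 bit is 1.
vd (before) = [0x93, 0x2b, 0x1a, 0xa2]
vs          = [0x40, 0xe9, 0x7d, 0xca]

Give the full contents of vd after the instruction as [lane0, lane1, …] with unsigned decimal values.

vd = [83, 43, 26, 162]

lanes per group: 256·1/4/16 = 4
vl ← min(1, 4) = 1
[0] sub(0x93,0x40) = 0x53
[1] tail/keep = 0x2b
[2] tail/keep = 0x1a
[3] tail/keep = 0xa2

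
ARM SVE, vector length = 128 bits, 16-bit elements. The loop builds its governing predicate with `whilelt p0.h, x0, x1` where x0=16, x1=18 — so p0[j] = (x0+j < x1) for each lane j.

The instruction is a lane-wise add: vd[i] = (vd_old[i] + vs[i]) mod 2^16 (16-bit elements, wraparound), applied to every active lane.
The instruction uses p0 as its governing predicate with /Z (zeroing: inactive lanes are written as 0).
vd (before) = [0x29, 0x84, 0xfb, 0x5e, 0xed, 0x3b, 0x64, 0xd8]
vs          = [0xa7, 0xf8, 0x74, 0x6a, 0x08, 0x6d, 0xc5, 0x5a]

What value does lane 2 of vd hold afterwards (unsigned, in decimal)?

register lanes = 128/16 = 8
whilelt: lane j active iff 16+j < 18 → j < 2 → 2 active
[0] add(0x29,0xa7) = 0xd0
[1] add(0x84,0xf8) = 0x17c
[2] tail/zero = 0x00
[3] tail/zero = 0x00
[4] tail/zero = 0x00
[5] tail/zero = 0x00
[6] tail/zero = 0x00
[7] tail/zero = 0x00

vd[2] = 0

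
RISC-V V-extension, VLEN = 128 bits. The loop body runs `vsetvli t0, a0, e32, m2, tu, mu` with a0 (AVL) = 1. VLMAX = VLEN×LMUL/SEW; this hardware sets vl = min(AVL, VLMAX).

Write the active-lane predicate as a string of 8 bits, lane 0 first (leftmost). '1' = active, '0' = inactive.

VLMAX = (128 × 2) / 32 = 8 lanes
vl = min(AVL, VLMAX) = min(1, 8) = 1
bits (lane 0 leftmost): 10000000

predicate = 10000000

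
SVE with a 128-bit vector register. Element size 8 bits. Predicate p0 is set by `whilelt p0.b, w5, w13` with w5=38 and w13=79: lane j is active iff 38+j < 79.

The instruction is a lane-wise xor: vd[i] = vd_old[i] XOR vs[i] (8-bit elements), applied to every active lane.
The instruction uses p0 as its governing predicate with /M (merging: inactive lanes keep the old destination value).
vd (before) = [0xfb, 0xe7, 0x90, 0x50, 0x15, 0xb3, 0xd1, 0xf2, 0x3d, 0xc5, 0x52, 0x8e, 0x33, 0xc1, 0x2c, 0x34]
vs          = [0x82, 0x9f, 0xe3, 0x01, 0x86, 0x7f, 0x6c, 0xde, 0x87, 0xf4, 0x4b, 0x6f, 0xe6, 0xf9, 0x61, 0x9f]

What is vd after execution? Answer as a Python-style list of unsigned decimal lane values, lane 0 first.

128-bit reg / 8-bit elem → 16 lanes
p0[j] = (38+j < 79); true for j=0..15 → 16 lanes set
vd[0] xor(0xfb,0x82) -> 0x79
vd[1] xor(0xe7,0x9f) -> 0x78
vd[2] xor(0x90,0xe3) -> 0x73
vd[3] xor(0x50,0x01) -> 0x51
vd[4] xor(0x15,0x86) -> 0x93
vd[5] xor(0xb3,0x7f) -> 0xcc
vd[6] xor(0xd1,0x6c) -> 0xbd
vd[7] xor(0xf2,0xde) -> 0x2c
vd[8] xor(0x3d,0x87) -> 0xba
vd[9] xor(0xc5,0xf4) -> 0x31
vd[10] xor(0x52,0x4b) -> 0x19
vd[11] xor(0x8e,0x6f) -> 0xe1
vd[12] xor(0x33,0xe6) -> 0xd5
vd[13] xor(0xc1,0xf9) -> 0x38
vd[14] xor(0x2c,0x61) -> 0x4d
vd[15] xor(0x34,0x9f) -> 0xab

vd = [121, 120, 115, 81, 147, 204, 189, 44, 186, 49, 25, 225, 213, 56, 77, 171]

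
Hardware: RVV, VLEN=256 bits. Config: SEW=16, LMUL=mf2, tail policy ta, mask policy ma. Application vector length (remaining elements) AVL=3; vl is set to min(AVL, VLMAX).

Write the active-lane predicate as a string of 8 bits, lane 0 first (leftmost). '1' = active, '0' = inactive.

VLMAX = (256 × 1/2) / 16 = 8 lanes
AVL=3 ≤ VLMAX=8, so vl = 3
bits (lane 0 leftmost): 11100000

predicate = 11100000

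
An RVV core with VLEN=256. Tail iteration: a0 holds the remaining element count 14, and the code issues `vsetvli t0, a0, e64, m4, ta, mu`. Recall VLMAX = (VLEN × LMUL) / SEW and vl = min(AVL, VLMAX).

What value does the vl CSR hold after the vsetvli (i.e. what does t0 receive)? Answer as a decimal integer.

vl = 14

VLMAX = VLEN×LMUL/SEW = 256×4/64 = 16
AVL=14 ≤ VLMAX=16, so vl = 14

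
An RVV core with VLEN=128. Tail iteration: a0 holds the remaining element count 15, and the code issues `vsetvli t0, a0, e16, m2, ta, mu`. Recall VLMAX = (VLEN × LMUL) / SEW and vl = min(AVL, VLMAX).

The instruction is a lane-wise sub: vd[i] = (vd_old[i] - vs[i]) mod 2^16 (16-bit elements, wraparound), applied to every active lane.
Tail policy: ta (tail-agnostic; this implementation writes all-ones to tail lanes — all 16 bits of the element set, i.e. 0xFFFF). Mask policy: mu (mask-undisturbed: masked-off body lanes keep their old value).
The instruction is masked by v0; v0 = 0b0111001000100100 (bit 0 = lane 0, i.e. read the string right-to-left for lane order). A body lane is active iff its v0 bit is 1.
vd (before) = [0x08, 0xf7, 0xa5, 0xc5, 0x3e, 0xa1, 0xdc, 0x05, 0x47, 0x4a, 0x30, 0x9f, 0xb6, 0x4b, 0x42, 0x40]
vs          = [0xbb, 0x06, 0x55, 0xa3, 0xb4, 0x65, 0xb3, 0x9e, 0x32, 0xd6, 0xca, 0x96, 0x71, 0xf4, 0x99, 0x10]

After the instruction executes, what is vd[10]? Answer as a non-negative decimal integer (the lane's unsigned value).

lanes per group: 128·2/16 = 16
vl = min(AVL, VLMAX) = min(15, 16) = 15
vd[0] mask-off/keep -> 0x08
vd[1] mask-off/keep -> 0xf7
vd[2] sub(0xa5,0x55) -> 0x50
vd[3] mask-off/keep -> 0xc5
vd[4] mask-off/keep -> 0x3e
vd[5] sub(0xa1,0x65) -> 0x3c
vd[6] mask-off/keep -> 0xdc
vd[7] mask-off/keep -> 0x05
vd[8] mask-off/keep -> 0x47
vd[9] sub(0x4a,0xd6) -> 0xff74
vd[10] mask-off/keep -> 0x30
vd[11] mask-off/keep -> 0x9f
vd[12] sub(0xb6,0x71) -> 0x45
vd[13] sub(0x4b,0xf4) -> 0xff57
vd[14] sub(0x42,0x99) -> 0xffa9
vd[15] tail/ones -> 0xffff

vd[10] = 48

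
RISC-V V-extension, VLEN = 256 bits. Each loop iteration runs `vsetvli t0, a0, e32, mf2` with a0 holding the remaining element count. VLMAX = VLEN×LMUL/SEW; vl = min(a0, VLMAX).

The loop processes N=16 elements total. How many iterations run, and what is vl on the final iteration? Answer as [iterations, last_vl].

lanes per group: 256·1/2/32 = 4
16 elements at 4/iter → 4 passes, remainder 4 on the last

[iterations, last_vl] = [4, 4]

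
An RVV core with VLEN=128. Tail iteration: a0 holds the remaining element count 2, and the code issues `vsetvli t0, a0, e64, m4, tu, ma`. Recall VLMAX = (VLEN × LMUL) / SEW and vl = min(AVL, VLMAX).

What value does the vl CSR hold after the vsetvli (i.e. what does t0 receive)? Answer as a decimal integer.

vl = 2

VLMAX = (128 × 4) / 64 = 8 lanes
vl = min(AVL, VLMAX) = min(2, 8) = 2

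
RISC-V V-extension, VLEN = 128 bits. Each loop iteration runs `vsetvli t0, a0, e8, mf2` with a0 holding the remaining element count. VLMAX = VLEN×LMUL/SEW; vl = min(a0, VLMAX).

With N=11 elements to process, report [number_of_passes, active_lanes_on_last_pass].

[iterations, last_vl] = [2, 3]

lanes per group: 128·1/2/8 = 8
iterations = ceil(11/8) = 2; final-pass vl = 3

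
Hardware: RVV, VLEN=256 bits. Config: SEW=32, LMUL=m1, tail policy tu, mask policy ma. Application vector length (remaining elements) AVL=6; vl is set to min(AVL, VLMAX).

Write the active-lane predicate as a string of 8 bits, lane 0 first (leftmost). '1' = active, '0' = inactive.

predicate = 11111100

VLMAX = (256 × 1) / 32 = 8 lanes
vl = min(AVL, VLMAX) = min(6, 8) = 6
bits (lane 0 leftmost): 11111100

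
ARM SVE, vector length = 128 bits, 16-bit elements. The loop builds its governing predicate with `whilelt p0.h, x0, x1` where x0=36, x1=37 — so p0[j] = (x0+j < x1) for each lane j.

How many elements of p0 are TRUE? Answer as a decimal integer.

vl = 1

lane count: 128 div 16 = 8
p0[j] = (36+j < 37); true for j=0..0 → 1 lanes set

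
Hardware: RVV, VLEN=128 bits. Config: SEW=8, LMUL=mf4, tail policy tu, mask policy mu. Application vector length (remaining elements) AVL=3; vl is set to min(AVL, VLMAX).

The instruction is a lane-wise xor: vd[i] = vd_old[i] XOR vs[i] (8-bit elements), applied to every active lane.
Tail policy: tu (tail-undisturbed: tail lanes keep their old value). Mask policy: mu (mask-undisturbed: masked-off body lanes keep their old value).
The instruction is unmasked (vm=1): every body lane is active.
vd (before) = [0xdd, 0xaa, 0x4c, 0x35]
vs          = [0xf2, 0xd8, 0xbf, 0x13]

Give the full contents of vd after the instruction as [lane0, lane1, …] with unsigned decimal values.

VLMAX = (128 × 1/4) / 8 = 4 lanes
vl = min(AVL, VLMAX) = min(3, 4) = 3
vd[0] xor(0xdd,0xf2) -> 0x2f
vd[1] xor(0xaa,0xd8) -> 0x72
vd[2] xor(0x4c,0xbf) -> 0xf3
vd[3] tail/keep -> 0x35

vd = [47, 114, 243, 53]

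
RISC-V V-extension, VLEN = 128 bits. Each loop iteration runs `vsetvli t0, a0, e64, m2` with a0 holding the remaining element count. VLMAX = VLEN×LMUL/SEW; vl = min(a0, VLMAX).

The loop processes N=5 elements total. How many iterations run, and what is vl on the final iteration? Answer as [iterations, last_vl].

VLMAX = VLEN×LMUL/SEW = 128×2/64 = 4
iterations = ceil(5/4) = 2; final-pass vl = 1

[iterations, last_vl] = [2, 1]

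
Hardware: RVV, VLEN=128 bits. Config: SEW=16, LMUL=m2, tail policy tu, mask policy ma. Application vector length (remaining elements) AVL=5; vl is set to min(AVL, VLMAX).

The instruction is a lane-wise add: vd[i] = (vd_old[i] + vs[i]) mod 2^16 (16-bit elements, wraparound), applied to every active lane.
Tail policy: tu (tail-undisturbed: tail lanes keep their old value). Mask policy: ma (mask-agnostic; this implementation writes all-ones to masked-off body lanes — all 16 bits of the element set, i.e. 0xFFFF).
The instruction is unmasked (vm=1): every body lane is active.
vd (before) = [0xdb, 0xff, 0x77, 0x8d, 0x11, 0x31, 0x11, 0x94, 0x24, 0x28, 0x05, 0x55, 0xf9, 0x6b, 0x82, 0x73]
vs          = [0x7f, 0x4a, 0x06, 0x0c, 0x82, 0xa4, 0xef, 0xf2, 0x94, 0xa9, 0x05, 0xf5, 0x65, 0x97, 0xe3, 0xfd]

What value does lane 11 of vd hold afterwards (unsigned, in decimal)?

vd[11] = 85

VLMAX = (128 × 2) / 16 = 16 lanes
vl = min(AVL, VLMAX) = min(5, 16) = 5
  i=0: add(0xdb,0x7f) → 346
  i=1: add(0xff,0x4a) → 329
  i=2: add(0x77,0x06) → 125
  i=3: add(0x8d,0x0c) → 153
  i=4: add(0x11,0x82) → 147
  i=5: tail/keep → 49
  i=6: tail/keep → 17
  i=7: tail/keep → 148
  i=8: tail/keep → 36
  i=9: tail/keep → 40
  i=10: tail/keep → 5
  i=11: tail/keep → 85
  i=12: tail/keep → 249
  i=13: tail/keep → 107
  i=14: tail/keep → 130
  i=15: tail/keep → 115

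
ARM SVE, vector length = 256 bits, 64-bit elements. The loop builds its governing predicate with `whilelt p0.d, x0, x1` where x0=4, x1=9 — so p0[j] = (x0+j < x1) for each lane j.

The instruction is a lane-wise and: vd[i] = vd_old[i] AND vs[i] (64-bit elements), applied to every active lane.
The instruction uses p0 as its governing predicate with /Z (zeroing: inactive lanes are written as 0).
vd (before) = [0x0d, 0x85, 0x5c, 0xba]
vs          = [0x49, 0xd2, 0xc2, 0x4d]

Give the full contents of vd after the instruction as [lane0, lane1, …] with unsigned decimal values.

register lanes = 256/64 = 4
whilelt: lane j active iff 4+j < 9 → j < 5 → 4 active
[0] and(0x0d,0x49) = 0x09
[1] and(0x85,0xd2) = 0x80
[2] and(0x5c,0xc2) = 0x40
[3] and(0xba,0x4d) = 0x08

vd = [9, 128, 64, 8]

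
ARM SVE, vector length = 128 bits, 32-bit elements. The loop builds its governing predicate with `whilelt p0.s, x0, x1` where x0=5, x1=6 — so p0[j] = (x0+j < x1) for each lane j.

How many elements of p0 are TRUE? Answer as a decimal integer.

128-bit reg / 32-bit elem → 4 lanes
whilelt: lane j active iff 5+j < 6 → j < 1 → 1 active

vl = 1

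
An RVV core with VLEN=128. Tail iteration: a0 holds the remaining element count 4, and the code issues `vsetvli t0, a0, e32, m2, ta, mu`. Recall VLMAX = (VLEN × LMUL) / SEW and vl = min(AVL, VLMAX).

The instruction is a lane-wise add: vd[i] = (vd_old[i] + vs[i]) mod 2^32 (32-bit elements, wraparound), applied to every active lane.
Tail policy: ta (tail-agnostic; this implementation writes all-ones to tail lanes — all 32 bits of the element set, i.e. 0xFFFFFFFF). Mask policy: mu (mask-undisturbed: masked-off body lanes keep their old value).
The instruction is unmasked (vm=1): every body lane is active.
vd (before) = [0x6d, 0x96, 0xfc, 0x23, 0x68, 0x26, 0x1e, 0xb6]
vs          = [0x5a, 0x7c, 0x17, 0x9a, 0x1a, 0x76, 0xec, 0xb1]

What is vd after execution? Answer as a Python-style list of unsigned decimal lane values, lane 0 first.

vd = [199, 274, 275, 189, 4294967295, 4294967295, 4294967295, 4294967295]

lanes per group: 128·2/32 = 8
vl = min(AVL, VLMAX) = min(4, 8) = 4
vd[0] add(0x6d,0x5a) -> 0xc7
vd[1] add(0x96,0x7c) -> 0x112
vd[2] add(0xfc,0x17) -> 0x113
vd[3] add(0x23,0x9a) -> 0xbd
vd[4] tail/ones -> 0xffffffff
vd[5] tail/ones -> 0xffffffff
vd[6] tail/ones -> 0xffffffff
vd[7] tail/ones -> 0xffffffff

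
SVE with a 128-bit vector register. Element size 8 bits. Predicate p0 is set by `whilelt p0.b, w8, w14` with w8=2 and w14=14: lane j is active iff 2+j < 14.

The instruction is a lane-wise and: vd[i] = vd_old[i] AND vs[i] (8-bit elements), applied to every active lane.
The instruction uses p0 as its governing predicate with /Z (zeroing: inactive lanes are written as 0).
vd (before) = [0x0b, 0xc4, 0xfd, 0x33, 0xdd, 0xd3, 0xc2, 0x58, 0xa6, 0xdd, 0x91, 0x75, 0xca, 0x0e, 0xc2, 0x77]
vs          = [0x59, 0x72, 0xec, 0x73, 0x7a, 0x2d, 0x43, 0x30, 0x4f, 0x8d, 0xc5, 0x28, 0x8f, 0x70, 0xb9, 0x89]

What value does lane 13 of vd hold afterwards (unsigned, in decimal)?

vd[13] = 0

lane count: 128 div 8 = 16
active while 2+j < 14, i.e. j ∈ [0,12) capped at 16 ⇒ 12
vd[0] and(0x0b,0x59) -> 0x09
vd[1] and(0xc4,0x72) -> 0x40
vd[2] and(0xfd,0xec) -> 0xec
vd[3] and(0x33,0x73) -> 0x33
vd[4] and(0xdd,0x7a) -> 0x58
vd[5] and(0xd3,0x2d) -> 0x01
vd[6] and(0xc2,0x43) -> 0x42
vd[7] and(0x58,0x30) -> 0x10
vd[8] and(0xa6,0x4f) -> 0x06
vd[9] and(0xdd,0x8d) -> 0x8d
vd[10] and(0x91,0xc5) -> 0x81
vd[11] and(0x75,0x28) -> 0x20
vd[12] tail/zero -> 0x00
vd[13] tail/zero -> 0x00
vd[14] tail/zero -> 0x00
vd[15] tail/zero -> 0x00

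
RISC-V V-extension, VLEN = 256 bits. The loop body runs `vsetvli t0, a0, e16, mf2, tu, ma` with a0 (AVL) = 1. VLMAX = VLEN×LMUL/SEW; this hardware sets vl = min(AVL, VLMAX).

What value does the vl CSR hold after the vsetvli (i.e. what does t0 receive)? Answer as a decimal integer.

VLMAX = (256 × 1/2) / 16 = 8 lanes
vl ← min(1, 8) = 1

vl = 1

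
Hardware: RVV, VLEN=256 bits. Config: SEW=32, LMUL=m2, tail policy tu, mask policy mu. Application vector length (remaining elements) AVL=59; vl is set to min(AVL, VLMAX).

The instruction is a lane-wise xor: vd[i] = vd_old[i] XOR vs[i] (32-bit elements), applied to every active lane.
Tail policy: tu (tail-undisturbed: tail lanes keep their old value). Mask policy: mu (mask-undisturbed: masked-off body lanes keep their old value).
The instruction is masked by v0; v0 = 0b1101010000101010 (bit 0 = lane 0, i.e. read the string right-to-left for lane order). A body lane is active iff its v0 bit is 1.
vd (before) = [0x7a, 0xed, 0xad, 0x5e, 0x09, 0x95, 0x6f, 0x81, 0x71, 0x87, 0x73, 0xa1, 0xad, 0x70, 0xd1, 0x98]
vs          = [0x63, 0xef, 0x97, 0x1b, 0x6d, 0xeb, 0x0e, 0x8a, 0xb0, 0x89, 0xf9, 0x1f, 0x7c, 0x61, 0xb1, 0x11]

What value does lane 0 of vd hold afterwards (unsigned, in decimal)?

vd[0] = 122

lanes per group: 256·2/32 = 16
AVL=59 > VLMAX=16, so vl = 16
[0] mask-off/keep = 0x7a
[1] xor(0xed,0xef) = 0x02
[2] mask-off/keep = 0xad
[3] xor(0x5e,0x1b) = 0x45
[4] mask-off/keep = 0x09
[5] xor(0x95,0xeb) = 0x7e
[6] mask-off/keep = 0x6f
[7] mask-off/keep = 0x81
[8] mask-off/keep = 0x71
[9] mask-off/keep = 0x87
[10] xor(0x73,0xf9) = 0x8a
[11] mask-off/keep = 0xa1
[12] xor(0xad,0x7c) = 0xd1
[13] mask-off/keep = 0x70
[14] xor(0xd1,0xb1) = 0x60
[15] xor(0x98,0x11) = 0x89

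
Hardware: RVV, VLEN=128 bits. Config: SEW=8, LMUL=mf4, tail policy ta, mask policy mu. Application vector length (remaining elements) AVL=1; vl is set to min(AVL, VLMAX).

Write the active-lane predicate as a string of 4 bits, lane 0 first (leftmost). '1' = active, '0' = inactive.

predicate = 1000

VLMAX = (128 × 1/4) / 8 = 4 lanes
AVL=1 ≤ VLMAX=4, so vl = 1
bits (lane 0 leftmost): 1000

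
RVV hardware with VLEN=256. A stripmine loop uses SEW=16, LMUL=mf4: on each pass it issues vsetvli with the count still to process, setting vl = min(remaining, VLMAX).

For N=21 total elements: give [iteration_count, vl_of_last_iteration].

[iterations, last_vl] = [6, 1]

VLMAX = VLEN×LMUL/SEW = 256×1/4/16 = 4
N=21: ⌈21/4⌉ = 6 iters; last vl = 21 − 5×4 = 1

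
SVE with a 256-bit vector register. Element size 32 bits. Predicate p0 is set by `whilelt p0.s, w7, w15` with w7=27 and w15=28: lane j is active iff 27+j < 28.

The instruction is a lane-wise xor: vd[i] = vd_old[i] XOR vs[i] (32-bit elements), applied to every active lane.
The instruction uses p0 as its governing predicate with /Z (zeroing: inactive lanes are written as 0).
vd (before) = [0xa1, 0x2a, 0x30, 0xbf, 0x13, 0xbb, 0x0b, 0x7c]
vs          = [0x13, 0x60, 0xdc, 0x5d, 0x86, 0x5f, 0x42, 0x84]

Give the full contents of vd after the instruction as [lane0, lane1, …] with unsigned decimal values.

vd = [178, 0, 0, 0, 0, 0, 0, 0]

register lanes = 256/32 = 8
active while 27+j < 28, i.e. j ∈ [0,1) capped at 8 ⇒ 1
[0] xor(0xa1,0x13) = 0xb2
[1] tail/zero = 0x00
[2] tail/zero = 0x00
[3] tail/zero = 0x00
[4] tail/zero = 0x00
[5] tail/zero = 0x00
[6] tail/zero = 0x00
[7] tail/zero = 0x00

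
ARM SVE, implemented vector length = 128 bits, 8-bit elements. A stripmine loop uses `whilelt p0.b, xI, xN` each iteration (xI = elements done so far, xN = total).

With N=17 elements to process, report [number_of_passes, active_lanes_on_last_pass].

register lanes = 128/8 = 16
iterations = ceil(17/16) = 2; final-pass vl = 1

[iterations, last_vl] = [2, 1]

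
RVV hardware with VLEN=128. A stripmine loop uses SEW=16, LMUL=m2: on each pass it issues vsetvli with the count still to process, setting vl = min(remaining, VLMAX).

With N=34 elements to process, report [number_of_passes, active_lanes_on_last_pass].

VLMAX = (128 × 2) / 16 = 16 lanes
iterations = ceil(34/16) = 3; final-pass vl = 2

[iterations, last_vl] = [3, 2]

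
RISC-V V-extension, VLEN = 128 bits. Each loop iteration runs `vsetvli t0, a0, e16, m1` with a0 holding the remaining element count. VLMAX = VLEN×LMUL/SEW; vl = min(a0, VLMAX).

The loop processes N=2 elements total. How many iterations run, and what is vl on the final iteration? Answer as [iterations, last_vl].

[iterations, last_vl] = [1, 2]

lanes per group: 128·1/16 = 8
N=2: ⌈2/8⌉ = 1 iters; last vl = 2 − 0×8 = 2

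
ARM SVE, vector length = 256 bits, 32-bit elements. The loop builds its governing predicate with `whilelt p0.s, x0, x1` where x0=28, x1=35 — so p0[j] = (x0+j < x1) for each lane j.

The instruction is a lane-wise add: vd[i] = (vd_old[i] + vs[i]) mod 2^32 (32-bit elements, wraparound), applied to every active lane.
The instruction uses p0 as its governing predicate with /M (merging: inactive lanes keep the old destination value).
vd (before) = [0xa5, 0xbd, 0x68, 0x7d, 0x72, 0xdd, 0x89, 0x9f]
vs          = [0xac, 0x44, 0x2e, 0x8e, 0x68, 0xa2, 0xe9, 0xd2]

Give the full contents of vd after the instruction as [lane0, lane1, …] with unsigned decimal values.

vd = [337, 257, 150, 267, 218, 383, 370, 159]

lane count: 256 div 32 = 8
whilelt: lane j active iff 28+j < 35 → j < 7 → 7 active
  i=0: add(0xa5,0xac) → 337
  i=1: add(0xbd,0x44) → 257
  i=2: add(0x68,0x2e) → 150
  i=3: add(0x7d,0x8e) → 267
  i=4: add(0x72,0x68) → 218
  i=5: add(0xdd,0xa2) → 383
  i=6: add(0x89,0xe9) → 370
  i=7: tail/keep → 159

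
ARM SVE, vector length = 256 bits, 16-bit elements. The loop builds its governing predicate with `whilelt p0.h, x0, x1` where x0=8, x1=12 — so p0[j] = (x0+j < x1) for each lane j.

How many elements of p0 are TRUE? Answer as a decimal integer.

vl = 4

register lanes = 256/16 = 16
p0[j] = (8+j < 12); true for j=0..3 → 4 lanes set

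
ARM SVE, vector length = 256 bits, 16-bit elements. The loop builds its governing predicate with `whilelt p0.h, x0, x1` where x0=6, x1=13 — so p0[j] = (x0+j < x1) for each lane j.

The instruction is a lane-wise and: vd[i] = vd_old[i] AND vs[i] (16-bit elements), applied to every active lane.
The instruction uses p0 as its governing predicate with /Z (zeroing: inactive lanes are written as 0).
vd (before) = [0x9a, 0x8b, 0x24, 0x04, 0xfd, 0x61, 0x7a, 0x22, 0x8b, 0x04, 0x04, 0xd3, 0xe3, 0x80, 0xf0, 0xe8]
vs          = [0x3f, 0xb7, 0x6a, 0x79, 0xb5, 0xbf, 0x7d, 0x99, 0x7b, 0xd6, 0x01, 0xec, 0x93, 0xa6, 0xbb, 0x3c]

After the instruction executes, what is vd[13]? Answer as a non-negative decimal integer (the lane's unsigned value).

register lanes = 256/16 = 16
whilelt: lane j active iff 6+j < 13 → j < 7 → 7 active
lane  0: and(0x9a,0x3f) ⇒ 0x1a
lane  1: and(0x8b,0xb7) ⇒ 0x83
lane  2: and(0x24,0x6a) ⇒ 0x20
lane  3: and(0x04,0x79) ⇒ 0x00
lane  4: and(0xfd,0xb5) ⇒ 0xb5
lane  5: and(0x61,0xbf) ⇒ 0x21
lane  6: and(0x7a,0x7d) ⇒ 0x78
lane  7: tail/zero ⇒ 0x00
lane  8: tail/zero ⇒ 0x00
lane  9: tail/zero ⇒ 0x00
lane 10: tail/zero ⇒ 0x00
lane 11: tail/zero ⇒ 0x00
lane 12: tail/zero ⇒ 0x00
lane 13: tail/zero ⇒ 0x00
lane 14: tail/zero ⇒ 0x00
lane 15: tail/zero ⇒ 0x00

vd[13] = 0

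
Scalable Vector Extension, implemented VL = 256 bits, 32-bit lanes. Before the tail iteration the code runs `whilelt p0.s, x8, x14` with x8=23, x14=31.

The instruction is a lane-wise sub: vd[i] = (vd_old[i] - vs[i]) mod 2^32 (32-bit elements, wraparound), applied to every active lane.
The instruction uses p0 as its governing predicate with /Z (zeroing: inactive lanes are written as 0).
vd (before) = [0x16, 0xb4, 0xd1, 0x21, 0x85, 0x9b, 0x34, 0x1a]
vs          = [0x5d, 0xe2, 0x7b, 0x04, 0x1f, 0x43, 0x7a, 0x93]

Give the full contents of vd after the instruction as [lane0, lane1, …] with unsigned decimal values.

register lanes = 256/32 = 8
p0[j] = (23+j < 31); true for j=0..7 → 8 lanes set
  i=0: sub(0x16,0x5d) → 4294967225
  i=1: sub(0xb4,0xe2) → 4294967250
  i=2: sub(0xd1,0x7b) → 86
  i=3: sub(0x21,0x04) → 29
  i=4: sub(0x85,0x1f) → 102
  i=5: sub(0x9b,0x43) → 88
  i=6: sub(0x34,0x7a) → 4294967226
  i=7: sub(0x1a,0x93) → 4294967175

vd = [4294967225, 4294967250, 86, 29, 102, 88, 4294967226, 4294967175]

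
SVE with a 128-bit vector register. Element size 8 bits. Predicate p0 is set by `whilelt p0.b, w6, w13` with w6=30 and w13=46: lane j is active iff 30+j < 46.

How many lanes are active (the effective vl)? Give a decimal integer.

vl = 16

lane count: 128 div 8 = 16
p0[j] = (30+j < 46); true for j=0..15 → 16 lanes set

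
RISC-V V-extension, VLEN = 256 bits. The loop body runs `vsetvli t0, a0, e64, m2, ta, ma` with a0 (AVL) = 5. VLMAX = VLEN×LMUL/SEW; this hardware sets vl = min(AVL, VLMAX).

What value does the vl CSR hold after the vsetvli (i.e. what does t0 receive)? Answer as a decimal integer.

lanes per group: 256·2/64 = 8
AVL=5 ≤ VLMAX=8, so vl = 5

vl = 5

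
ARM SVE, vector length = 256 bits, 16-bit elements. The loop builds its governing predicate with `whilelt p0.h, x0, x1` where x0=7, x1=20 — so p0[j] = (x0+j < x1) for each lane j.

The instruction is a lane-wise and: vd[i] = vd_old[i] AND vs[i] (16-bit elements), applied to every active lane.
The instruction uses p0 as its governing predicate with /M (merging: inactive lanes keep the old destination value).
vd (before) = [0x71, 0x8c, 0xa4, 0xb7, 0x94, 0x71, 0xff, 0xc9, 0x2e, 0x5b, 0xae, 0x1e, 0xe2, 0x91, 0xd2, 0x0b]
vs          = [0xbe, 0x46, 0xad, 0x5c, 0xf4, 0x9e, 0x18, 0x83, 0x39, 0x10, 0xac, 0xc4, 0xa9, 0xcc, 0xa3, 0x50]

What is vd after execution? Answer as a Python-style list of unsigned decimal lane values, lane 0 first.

vd = [48, 4, 164, 20, 148, 16, 24, 129, 40, 16, 172, 4, 160, 145, 210, 11]

256-bit reg / 16-bit elem → 16 lanes
active while 7+j < 20, i.e. j ∈ [0,13) capped at 16 ⇒ 13
  i=0: and(0x71,0xbe) → 48
  i=1: and(0x8c,0x46) → 4
  i=2: and(0xa4,0xad) → 164
  i=3: and(0xb7,0x5c) → 20
  i=4: and(0x94,0xf4) → 148
  i=5: and(0x71,0x9e) → 16
  i=6: and(0xff,0x18) → 24
  i=7: and(0xc9,0x83) → 129
  i=8: and(0x2e,0x39) → 40
  i=9: and(0x5b,0x10) → 16
  i=10: and(0xae,0xac) → 172
  i=11: and(0x1e,0xc4) → 4
  i=12: and(0xe2,0xa9) → 160
  i=13: tail/keep → 145
  i=14: tail/keep → 210
  i=15: tail/keep → 11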